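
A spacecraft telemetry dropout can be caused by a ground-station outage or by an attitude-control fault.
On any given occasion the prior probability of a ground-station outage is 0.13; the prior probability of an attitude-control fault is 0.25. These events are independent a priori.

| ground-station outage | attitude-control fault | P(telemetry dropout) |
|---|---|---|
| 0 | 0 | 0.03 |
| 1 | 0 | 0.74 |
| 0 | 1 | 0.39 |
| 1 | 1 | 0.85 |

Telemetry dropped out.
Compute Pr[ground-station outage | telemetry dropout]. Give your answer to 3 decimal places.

Enumerate the 4 (ground-station outage, attitude-control fault) configurations and weight by the priors:
  P(telemetry dropout) = 0.03·0.87·0.75 + 0.39·0.87·0.25 + 0.74·0.13·0.75 + 0.85·0.13·0.25
        = 0.019575 + 0.084825 + 0.072150 + 0.027625 = 0.204175
Keeping only the ground-station outage-present terms gives 0.099775, so
  P(ground-station outage | telemetry dropout) = 0.099775 / 0.204175 ≈ 0.489

Pr[ground-station outage | telemetry dropout] ≈ 0.489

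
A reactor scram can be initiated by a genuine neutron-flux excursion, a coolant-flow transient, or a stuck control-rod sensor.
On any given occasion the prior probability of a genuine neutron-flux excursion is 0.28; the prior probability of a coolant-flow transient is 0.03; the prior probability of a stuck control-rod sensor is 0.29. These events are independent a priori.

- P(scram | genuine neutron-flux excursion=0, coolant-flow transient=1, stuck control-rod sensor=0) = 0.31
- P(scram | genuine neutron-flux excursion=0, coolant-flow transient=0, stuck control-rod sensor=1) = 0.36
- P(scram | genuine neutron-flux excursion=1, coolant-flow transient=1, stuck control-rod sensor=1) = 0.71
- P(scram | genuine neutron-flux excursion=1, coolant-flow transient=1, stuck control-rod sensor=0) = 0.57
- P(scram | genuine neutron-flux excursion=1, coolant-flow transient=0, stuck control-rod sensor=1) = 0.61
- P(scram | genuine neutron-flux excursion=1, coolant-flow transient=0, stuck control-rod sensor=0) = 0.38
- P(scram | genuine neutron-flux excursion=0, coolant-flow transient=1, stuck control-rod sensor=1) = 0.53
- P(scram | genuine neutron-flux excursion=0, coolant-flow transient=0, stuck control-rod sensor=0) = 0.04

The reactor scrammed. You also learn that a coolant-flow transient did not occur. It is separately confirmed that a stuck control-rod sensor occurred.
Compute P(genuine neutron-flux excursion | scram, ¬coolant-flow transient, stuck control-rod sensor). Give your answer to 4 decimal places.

P(genuine neutron-flux excursion | scram, ¬coolant-flow transient, stuck control-rod sensor) ≈ 0.3972

Enumerate both values of genuine neutron-flux excursion and weight by the priors:
  P(scram | ¬coolant-flow transient, stuck control-rod sensor) = 0.36·0.72 + 0.61·0.28
        = 0.259200 + 0.170800 = 0.430000
Keeping only the genuine neutron-flux excursion-present terms gives 0.170800, so
  P(genuine neutron-flux excursion | scram, ¬coolant-flow transient, stuck control-rod sensor) = 0.170800 / 0.430000 ≈ 0.3972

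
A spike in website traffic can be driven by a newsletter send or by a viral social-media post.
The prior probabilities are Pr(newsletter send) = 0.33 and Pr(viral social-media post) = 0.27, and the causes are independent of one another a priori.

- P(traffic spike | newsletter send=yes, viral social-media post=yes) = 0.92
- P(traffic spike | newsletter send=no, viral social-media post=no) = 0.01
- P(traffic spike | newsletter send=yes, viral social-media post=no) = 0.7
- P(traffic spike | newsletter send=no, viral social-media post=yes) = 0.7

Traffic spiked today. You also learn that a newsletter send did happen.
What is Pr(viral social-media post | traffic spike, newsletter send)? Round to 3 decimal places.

P(traffic spike | newsletter send) = 0.7·0.73 + 0.92·0.27 = 0.511000 + 0.248400 = 0.759400
The viral social-media post-present share is 0.92·0.27 = 0.248400.
Hence the posterior is 0.248400/0.759400 ≈ 0.327.

Pr(viral social-media post | traffic spike, newsletter send) ≈ 0.327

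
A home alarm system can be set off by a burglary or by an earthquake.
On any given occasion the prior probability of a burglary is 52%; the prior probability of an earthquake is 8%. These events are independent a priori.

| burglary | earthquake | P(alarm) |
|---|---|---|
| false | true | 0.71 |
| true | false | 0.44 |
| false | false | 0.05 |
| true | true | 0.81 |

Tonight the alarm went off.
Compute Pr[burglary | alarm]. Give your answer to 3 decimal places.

Pr[burglary | alarm] ≈ 0.832

P(alarm) = 0.05×0.48×0.92 + 0.71×0.48×0.08 + 0.44×0.52×0.92 + 0.81×0.52×0.08 = 0.022080 + 0.027264 + 0.210496 + 0.033696 = 0.293536
The burglary-present share is 0.210496 + 0.033696 = 0.244192.
Hence the posterior is 0.244192/0.293536 ≈ 0.832.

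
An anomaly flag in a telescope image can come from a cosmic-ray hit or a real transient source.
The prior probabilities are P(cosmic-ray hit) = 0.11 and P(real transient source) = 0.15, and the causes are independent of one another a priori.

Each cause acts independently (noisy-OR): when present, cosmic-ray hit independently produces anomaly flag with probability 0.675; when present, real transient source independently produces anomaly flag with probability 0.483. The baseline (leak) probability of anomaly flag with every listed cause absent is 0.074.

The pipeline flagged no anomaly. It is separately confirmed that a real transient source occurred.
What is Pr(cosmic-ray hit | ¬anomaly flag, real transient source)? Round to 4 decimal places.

Under noisy-OR, P(anomaly flag | causes) = 1 − (1−0.074)·∏(1−qᵢ) over the active causes.
Numerator (weight on configurations with cosmic-ray hit): 0.155591*0.11 = 0.017115
Normalizer over all consistent configurations: 0.478742*0.89 + 0.155591*0.11 = 0.443195
P(cosmic-ray hit | ¬anomaly flag, real transient source) = 0.017115/0.443195 ≈ 0.0386

Pr(cosmic-ray hit | ¬anomaly flag, real transient source) ≈ 0.0386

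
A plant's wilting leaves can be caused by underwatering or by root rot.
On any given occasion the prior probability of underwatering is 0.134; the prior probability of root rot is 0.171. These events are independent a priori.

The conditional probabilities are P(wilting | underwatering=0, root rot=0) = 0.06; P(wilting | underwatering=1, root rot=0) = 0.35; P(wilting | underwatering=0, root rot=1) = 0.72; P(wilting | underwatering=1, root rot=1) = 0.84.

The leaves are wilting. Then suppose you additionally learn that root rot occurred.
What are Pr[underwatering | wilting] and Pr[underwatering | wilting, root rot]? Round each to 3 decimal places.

P(wilting) = 0.06·0.866·0.829 + 0.72·0.866·0.171 + 0.35·0.134·0.829 + 0.84·0.134·0.171 = 0.043075 + 0.106622 + 0.038880 + 0.019248 = 0.207825
Of this, 0.058128 comes from 0.038880 + 0.019248 (the underwatering=true cases).
P(underwatering | wilting) = 0.058128 / 0.207825 ≈ 0.280

Now also conditioning on root rot=true:
By total probability over both values of underwatering:
  P(wilting | root rot) = 0.72·0.866 + 0.84·0.134
        = 0.623520 + 0.112560 = 0.736080
Configurations with underwatering contribute 0.112560, so
  P(underwatering | wilting, root rot) = 0.112560 / 0.736080 ≈ 0.153
— root rot explains away the evidence for underwatering.

Pr[underwatering | wilting] ≈ 0.280; Pr[underwatering | wilting, root rot] ≈ 0.153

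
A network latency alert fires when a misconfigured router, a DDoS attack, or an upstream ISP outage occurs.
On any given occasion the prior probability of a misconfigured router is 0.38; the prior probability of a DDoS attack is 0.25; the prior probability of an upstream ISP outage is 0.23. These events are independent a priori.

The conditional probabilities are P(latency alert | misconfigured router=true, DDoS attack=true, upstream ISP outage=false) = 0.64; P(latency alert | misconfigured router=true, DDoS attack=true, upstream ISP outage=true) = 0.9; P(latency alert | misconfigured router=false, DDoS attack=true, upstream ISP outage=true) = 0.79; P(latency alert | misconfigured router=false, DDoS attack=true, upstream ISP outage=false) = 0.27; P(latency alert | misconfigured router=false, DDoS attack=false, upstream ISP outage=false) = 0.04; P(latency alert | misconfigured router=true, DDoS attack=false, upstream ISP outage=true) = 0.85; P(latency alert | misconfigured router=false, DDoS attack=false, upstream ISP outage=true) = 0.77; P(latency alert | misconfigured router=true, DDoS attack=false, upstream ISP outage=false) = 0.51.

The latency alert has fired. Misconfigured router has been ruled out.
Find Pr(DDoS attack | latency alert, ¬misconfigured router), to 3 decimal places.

Pr(DDoS attack | latency alert, ¬misconfigured router) ≈ 0.384

For the numerator, keep only DDoS attack=true terms: 0.051975 + 0.045425 = 0.097400
Denominator P(latency alert | ¬misconfigured router): 0.04*0.75*0.77 + 0.77*0.75*0.23 + 0.27*0.25*0.77 + 0.79*0.25*0.23 = 0.253325
Posterior = 0.097400 / 0.253325 ≈ 0.384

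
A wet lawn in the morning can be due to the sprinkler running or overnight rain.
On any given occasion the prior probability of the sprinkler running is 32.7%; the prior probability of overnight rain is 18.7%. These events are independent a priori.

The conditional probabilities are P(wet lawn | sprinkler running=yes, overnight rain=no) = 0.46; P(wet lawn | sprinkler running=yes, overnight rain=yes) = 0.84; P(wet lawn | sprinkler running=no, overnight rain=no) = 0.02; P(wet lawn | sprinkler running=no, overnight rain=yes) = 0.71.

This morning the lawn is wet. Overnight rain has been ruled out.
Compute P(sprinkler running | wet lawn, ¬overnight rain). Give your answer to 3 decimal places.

P(sprinkler running | wet lawn, ¬overnight rain) ≈ 0.918

Enumerate both values of sprinkler running and weight by the priors:
  P(wet lawn | ¬overnight rain) = 0.02×0.673 + 0.46×0.327
        = 0.013460 + 0.150420 = 0.163880
Keeping only the sprinkler running-present terms gives 0.150420, so
  P(sprinkler running | wet lawn, ¬overnight rain) = 0.150420 / 0.163880 ≈ 0.918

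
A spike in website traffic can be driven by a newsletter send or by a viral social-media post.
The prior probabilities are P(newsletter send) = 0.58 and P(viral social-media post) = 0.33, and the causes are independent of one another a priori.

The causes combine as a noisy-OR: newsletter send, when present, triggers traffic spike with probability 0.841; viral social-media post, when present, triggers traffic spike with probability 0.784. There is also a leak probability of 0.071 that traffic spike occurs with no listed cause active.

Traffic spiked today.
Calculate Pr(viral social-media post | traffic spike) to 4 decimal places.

Pr(viral social-media post | traffic spike) ≈ 0.4574

Under noisy-OR, P(traffic spike | causes) = 1 − (1−0.071)·∏(1−qᵢ) over the active causes.
Weight on viral social-media post=true, given the evidence: 0.110788 + 0.185293 = 0.296081
The normalizing constant is 0.071*0.42*0.67 + 0.799336*0.42*0.33 + 0.852289*0.58*0.67 + 0.968094*0.58*0.33 = 0.647260
P(viral social-media post | traffic spike) = 0.296081/0.647260 ≈ 0.4574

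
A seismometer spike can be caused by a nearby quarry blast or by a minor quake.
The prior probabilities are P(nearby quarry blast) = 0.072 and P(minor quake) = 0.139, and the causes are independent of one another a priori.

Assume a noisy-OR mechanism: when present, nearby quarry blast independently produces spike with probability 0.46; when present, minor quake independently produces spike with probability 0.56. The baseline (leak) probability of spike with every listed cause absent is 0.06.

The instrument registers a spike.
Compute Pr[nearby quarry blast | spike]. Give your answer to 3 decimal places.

Under noisy-OR, P(spike | causes) = 1 − (1−0.06)·∏(1−qᵢ) over the active causes.
Weight on nearby quarry blast=true, given the evidence: 0.030525 + 0.007773 = 0.038298
Denominator P(spike): 0.06·0.928·0.861 + 0.5864·0.928·0.139 + 0.4924·0.072·0.861 + 0.776656·0.072·0.139 = 0.161879
P(nearby quarry blast | spike) = 0.038298/0.161879 ≈ 0.237

Pr[nearby quarry blast | spike] ≈ 0.237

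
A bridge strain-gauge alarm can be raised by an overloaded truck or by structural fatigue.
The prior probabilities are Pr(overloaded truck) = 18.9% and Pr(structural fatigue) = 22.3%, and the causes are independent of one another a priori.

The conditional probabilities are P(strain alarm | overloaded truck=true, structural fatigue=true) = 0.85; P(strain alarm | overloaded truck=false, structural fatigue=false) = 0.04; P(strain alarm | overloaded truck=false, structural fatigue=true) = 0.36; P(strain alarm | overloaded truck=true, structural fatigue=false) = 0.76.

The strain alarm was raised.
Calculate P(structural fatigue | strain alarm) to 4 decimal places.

P(strain alarm) = 0.04×0.811×0.777 + 0.36×0.811×0.223 + 0.76×0.189×0.777 + 0.85×0.189×0.223 = 0.025206 + 0.065107 + 0.111608 + 0.035825 = 0.237746
The structural fatigue-present share is 0.065107 + 0.035825 = 0.100932.
P(structural fatigue | strain alarm) = 0.100932 / 0.237746 ≈ 0.4245

P(structural fatigue | strain alarm) ≈ 0.4245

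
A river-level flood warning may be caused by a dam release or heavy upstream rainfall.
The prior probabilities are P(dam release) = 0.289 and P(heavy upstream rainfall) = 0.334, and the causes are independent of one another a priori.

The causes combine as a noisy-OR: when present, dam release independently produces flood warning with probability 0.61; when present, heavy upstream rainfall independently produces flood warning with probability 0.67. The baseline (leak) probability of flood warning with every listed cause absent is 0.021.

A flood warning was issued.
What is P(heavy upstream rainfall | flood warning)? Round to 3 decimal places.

P(heavy upstream rainfall | flood warning) ≈ 0.655

Under noisy-OR, P(flood warning | causes) = 1 − (1−0.021)·∏(1−qᵢ) over the active causes.
By total probability over the 4 (dam release, heavy upstream rainfall) configurations:
  P(flood warning) = 0.021·0.711·0.666 + 0.67693·0.711·0.334 + 0.61819·0.289·0.666 + 0.874003·0.289·0.334
        = 0.009944 + 0.160753 + 0.118986 + 0.084364 = 0.374047
The terms with heavy upstream rainfall present sum to 0.245117, so
  P(heavy upstream rainfall | flood warning) = 0.245117 / 0.374047 ≈ 0.655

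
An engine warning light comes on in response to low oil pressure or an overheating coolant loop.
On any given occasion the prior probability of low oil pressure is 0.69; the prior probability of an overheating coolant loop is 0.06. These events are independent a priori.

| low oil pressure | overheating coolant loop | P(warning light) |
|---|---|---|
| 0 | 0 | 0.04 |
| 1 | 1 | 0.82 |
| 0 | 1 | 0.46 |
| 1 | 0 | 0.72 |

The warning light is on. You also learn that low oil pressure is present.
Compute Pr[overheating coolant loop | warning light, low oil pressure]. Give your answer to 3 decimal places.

Pr[overheating coolant loop | warning light, low oil pressure] ≈ 0.068

Numerator (weight on configurations with overheating coolant loop): 0.82*0.06 = 0.049200
Normalizer over all consistent configurations: 0.72*0.94 + 0.82*0.06 = 0.726000
P(overheating coolant loop | warning light, low oil pressure) = 0.049200/0.726000 ≈ 0.068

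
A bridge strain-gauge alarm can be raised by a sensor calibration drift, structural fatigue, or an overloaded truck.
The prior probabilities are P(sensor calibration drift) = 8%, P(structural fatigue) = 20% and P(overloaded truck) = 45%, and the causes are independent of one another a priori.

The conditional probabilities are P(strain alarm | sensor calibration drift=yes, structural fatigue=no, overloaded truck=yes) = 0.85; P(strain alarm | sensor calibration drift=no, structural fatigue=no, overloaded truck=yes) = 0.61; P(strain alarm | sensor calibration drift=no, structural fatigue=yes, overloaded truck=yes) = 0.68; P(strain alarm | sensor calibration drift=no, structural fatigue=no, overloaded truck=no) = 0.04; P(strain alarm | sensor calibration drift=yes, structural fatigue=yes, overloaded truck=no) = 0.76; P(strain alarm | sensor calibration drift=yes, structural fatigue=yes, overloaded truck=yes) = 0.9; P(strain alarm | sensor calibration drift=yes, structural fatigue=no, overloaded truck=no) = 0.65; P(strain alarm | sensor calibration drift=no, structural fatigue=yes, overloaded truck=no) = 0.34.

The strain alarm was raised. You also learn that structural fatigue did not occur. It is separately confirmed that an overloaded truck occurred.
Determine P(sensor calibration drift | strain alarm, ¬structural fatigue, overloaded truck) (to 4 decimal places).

Weight on sensor calibration drift=true, given the evidence: 0.85×0.08 = 0.068000
The normalizing constant is 0.61×0.92 + 0.85×0.08 = 0.629200
P(sensor calibration drift | strain alarm, ¬structural fatigue, overloaded truck) = 0.068000/0.629200 ≈ 0.1081

P(sensor calibration drift | strain alarm, ¬structural fatigue, overloaded truck) ≈ 0.1081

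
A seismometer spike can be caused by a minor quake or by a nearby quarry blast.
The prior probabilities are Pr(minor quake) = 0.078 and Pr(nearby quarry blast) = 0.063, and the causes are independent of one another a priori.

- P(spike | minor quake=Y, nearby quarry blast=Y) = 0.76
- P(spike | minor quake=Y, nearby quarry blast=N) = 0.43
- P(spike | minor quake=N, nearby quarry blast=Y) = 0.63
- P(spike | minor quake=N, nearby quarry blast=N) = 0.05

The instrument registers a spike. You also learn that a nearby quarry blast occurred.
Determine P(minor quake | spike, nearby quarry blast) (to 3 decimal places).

P(spike | nearby quarry blast) = 0.63*0.922 + 0.76*0.078 = 0.580860 + 0.059280 = 0.640140
The minor quake-present share is 0.76*0.078 = 0.059280.
Hence the posterior is 0.059280/0.640140 ≈ 0.093.

P(minor quake | spike, nearby quarry blast) ≈ 0.093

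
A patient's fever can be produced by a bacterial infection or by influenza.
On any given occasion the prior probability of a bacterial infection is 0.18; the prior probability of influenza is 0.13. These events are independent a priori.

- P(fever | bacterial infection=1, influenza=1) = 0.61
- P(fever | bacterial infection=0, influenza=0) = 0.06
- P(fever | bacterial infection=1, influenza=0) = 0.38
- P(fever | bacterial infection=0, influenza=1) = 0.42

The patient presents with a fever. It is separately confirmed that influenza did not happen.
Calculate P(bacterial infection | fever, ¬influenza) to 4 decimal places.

P(bacterial infection | fever, ¬influenza) ≈ 0.5816

Sum P(fever|·) weighted by the priors over both values of bacterial infection:
  P(fever | ¬influenza) = 0.06*0.82 + 0.38*0.18
        = 0.049200 + 0.068400 = 0.117600
The terms with bacterial infection present sum to 0.068400, so
  P(bacterial infection | fever, ¬influenza) = 0.068400 / 0.117600 ≈ 0.5816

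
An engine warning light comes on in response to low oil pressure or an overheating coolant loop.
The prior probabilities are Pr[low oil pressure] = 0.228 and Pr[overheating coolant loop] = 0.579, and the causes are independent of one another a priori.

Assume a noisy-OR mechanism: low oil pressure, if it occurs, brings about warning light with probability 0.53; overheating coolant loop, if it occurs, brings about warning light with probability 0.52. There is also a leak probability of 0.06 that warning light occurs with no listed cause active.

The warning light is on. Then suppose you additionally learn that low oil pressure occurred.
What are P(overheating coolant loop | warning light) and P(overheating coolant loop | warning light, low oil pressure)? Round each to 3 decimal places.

Under noisy-OR, P(warning light | causes) = 1 − (1−0.06)·∏(1−qᵢ) over the active causes.
Weight on overheating coolant loop=true, given the evidence: 0.245307 + 0.104017 = 0.349324
Denominator P(warning light): 0.06×0.772×0.421 + 0.5488×0.772×0.579 + 0.5582×0.228×0.421 + 0.787936×0.228×0.579 = 0.422406
P(overheating coolant loop | warning light) = 0.349324/0.422406 ≈ 0.827

Now also conditioning on low oil pressure=true:
By total probability over both values of overheating coolant loop:
  P(warning light | low oil pressure) = 0.5582×0.421 + 0.787936×0.579
        = 0.235002 + 0.456215 = 0.691217
Configurations with overheating coolant loop contribute 0.456215, so
  P(overheating coolant loop | warning light, low oil pressure) = 0.456215 / 0.691217 ≈ 0.660

P(overheating coolant loop | warning light) ≈ 0.827; P(overheating coolant loop | warning light, low oil pressure) ≈ 0.660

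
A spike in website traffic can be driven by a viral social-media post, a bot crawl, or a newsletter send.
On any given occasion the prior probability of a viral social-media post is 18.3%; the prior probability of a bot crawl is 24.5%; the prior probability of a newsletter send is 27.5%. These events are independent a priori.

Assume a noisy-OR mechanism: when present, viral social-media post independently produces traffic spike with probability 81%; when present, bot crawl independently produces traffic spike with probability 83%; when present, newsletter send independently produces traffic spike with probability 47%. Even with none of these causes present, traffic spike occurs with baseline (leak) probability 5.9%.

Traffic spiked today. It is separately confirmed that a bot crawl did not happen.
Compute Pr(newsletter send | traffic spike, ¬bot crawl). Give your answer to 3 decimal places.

Pr(newsletter send | traffic spike, ¬bot crawl) ≈ 0.524

Under noisy-OR, P(traffic spike | causes) = 1 − (1−0.059)·∏(1−qᵢ) over the active causes.
For the numerator, keep only newsletter send=true terms: 0.112623 + 0.045556 = 0.158179
The normalizing constant is 0.059·0.817·0.725 + 0.50127·0.817·0.275 + 0.82121·0.183·0.725 + 0.905241·0.183·0.275 = 0.302080
P(newsletter send | traffic spike, ¬bot crawl) = 0.158179/0.302080 ≈ 0.524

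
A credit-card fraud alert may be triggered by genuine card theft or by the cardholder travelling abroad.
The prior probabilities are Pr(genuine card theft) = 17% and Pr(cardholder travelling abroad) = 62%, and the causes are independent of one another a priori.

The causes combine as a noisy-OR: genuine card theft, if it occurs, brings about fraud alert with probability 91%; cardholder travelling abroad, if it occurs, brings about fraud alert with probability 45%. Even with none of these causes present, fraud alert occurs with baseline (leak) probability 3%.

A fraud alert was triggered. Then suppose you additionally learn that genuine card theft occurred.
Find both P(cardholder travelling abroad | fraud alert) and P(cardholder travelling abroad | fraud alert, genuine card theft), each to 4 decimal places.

Under noisy-OR, P(fraud alert | causes) = 1 − (1−0.03)·∏(1−qᵢ) over the active causes.
P(fraud alert) = 0.03×0.83×0.38 + 0.4665×0.83×0.62 + 0.9127×0.17×0.38 + 0.951985×0.17×0.62 = 0.009462 + 0.240061 + 0.058960 + 0.100339 = 0.408822
Restricting to configurations with cardholder travelling abroad present: 0.240061 + 0.100339 = 0.340400.
Hence the posterior is 0.340400/0.408822 ≈ 0.8326.

Now condition on the additional information:
P(fraud alert | genuine card theft) = 0.9127*0.38 + 0.951985*0.62 = 0.346826 + 0.590231 = 0.937057
The cardholder travelling abroad-present share is 0.951985*0.62 = 0.590231.
Hence the posterior is 0.590231/0.937057 ≈ 0.6299.
This is intercausal reasoning (explaining away): once genuine card theft accounts for the fraud alert, cardholder travelling abroad becomes less likely.

P(cardholder travelling abroad | fraud alert) ≈ 0.8326; P(cardholder travelling abroad | fraud alert, genuine card theft) ≈ 0.6299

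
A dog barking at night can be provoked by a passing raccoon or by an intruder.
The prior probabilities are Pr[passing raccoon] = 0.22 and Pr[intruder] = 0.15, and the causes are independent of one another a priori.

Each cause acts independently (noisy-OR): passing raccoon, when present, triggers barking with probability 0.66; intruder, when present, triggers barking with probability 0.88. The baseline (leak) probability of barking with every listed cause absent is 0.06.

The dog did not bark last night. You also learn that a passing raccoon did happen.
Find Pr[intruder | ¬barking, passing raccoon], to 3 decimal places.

Under noisy-OR, P(barking | causes) = 1 − (1−0.06)·∏(1−qᵢ) over the active causes.
P(¬barking | passing raccoon) = 0.3196·0.85 + 0.038352·0.15 = 0.271660 + 0.005753 = 0.277413
The intruder-present share is 0.038352·0.15 = 0.005753.
P(intruder | ¬barking, passing raccoon) = 0.005753 / 0.277413 ≈ 0.021

Pr[intruder | ¬barking, passing raccoon] ≈ 0.021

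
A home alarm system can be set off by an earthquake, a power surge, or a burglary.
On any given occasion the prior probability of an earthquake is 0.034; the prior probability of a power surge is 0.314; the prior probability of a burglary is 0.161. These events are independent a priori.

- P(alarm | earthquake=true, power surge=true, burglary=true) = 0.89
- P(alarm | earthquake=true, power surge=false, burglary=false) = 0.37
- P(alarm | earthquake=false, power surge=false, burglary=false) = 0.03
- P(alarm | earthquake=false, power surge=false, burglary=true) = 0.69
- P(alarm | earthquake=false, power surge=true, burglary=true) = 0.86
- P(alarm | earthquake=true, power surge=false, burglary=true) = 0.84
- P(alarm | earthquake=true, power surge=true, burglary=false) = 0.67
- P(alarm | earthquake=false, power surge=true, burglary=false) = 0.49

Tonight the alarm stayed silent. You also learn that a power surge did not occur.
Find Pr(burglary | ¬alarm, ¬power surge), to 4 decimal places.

By total probability over the 4 (earthquake, burglary) configurations:
  P(¬alarm | ¬power surge) = 0.97·0.966·0.839 + 0.31·0.966·0.161 + 0.63·0.034·0.839 + 0.16·0.034·0.161
        = 0.786160 + 0.048213 + 0.017971 + 0.000876 = 0.853220
Configurations with burglary contribute 0.049089, so
  P(burglary | ¬alarm, ¬power surge) = 0.049089 / 0.853220 ≈ 0.0575

Pr(burglary | ¬alarm, ¬power surge) ≈ 0.0575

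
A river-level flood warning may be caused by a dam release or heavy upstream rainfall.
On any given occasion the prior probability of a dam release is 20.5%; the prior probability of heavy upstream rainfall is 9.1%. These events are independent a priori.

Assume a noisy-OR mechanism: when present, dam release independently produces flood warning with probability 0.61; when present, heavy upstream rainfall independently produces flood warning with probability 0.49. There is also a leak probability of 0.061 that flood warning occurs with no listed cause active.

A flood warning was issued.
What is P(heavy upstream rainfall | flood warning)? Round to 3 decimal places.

Under noisy-OR, P(flood warning | causes) = 1 − (1−0.061)·∏(1−qᵢ) over the active causes.
For the numerator, keep only heavy upstream rainfall=true terms: 0.037700 + 0.015171 = 0.052871
Denominator P(flood warning): 0.061×0.795×0.909 + 0.52111×0.795×0.091 + 0.63379×0.205×0.909 + 0.813233×0.205×0.091 = 0.215057
P(heavy upstream rainfall | flood warning) = 0.052871/0.215057 ≈ 0.246

P(heavy upstream rainfall | flood warning) ≈ 0.246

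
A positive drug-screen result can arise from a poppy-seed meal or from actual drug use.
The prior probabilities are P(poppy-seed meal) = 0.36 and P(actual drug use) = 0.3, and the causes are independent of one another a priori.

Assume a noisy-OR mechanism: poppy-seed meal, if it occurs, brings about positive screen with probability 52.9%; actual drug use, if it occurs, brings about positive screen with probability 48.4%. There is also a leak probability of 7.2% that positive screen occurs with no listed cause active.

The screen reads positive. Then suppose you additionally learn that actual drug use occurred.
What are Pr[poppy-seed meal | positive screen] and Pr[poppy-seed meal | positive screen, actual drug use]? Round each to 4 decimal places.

Under noisy-OR, P(positive screen | causes) = 1 − (1−0.072)·∏(1−qᵢ) over the active causes.
P(positive screen) = 0.072*0.64*0.7 + 0.521152*0.64*0.3 + 0.562912*0.36*0.7 + 0.774463*0.36*0.3 = 0.032256 + 0.100061 + 0.141854 + 0.083642 = 0.357813
Of this, 0.225496 comes from 0.141854 + 0.083642 (the poppy-seed meal=true cases).
P(poppy-seed meal | positive screen) = 0.225496 / 0.357813 ≈ 0.6302

Now condition on the additional information:
Numerator (weight on configurations with poppy-seed meal): 0.774463×0.36 = 0.278807
Denominator P(positive screen | actual drug use): 0.521152×0.64 + 0.774463×0.36 = 0.612344
Posterior = 0.278807 / 0.612344 ≈ 0.4553

Pr[poppy-seed meal | positive screen] ≈ 0.6302; Pr[poppy-seed meal | positive screen, actual drug use] ≈ 0.4553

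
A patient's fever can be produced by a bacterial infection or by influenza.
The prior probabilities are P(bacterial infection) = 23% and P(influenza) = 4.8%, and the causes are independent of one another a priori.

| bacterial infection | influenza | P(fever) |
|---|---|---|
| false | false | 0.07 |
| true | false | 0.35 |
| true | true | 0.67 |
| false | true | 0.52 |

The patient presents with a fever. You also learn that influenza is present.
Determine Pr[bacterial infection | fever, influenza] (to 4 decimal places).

Numerator (weight on configurations with bacterial infection): 0.67*0.23 = 0.154100
Normalizer over all consistent configurations: 0.52*0.77 + 0.67*0.23 = 0.554500
P(bacterial infection | fever, influenza) = 0.154100/0.554500 ≈ 0.2779

Pr[bacterial infection | fever, influenza] ≈ 0.2779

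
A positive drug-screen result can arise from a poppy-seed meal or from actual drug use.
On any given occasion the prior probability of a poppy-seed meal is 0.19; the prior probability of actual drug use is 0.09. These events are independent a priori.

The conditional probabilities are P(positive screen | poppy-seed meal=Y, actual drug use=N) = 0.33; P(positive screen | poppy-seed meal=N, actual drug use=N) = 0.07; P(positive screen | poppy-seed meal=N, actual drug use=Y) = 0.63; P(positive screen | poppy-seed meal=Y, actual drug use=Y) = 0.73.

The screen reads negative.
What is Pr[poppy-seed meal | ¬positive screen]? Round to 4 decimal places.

Enumerate the 4 (poppy-seed meal, actual drug use) configurations and weight by the priors:
  P(¬positive screen) = 0.93*0.81*0.91 + 0.37*0.81*0.09 + 0.67*0.19*0.91 + 0.27*0.19*0.09
        = 0.685503 + 0.026973 + 0.115843 + 0.004617 = 0.832936
Keeping only the poppy-seed meal-present terms gives 0.120460, so
  P(poppy-seed meal | ¬positive screen) = 0.120460 / 0.832936 ≈ 0.1446

Pr[poppy-seed meal | ¬positive screen] ≈ 0.1446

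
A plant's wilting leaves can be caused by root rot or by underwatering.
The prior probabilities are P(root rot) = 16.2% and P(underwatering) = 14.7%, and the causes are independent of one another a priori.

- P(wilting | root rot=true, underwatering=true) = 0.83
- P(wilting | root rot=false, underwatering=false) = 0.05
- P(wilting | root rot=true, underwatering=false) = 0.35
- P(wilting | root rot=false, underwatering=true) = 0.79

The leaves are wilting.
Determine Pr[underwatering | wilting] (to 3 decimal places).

For the numerator, keep only underwatering=true terms: 0.097317 + 0.019766 = 0.117083
Normalizer over all consistent configurations: 0.05·0.838·0.853 + 0.79·0.838·0.147 + 0.35·0.162·0.853 + 0.83·0.162·0.147 = 0.201189
P(underwatering | wilting) = 0.117083/0.201189 ≈ 0.582

Pr[underwatering | wilting] ≈ 0.582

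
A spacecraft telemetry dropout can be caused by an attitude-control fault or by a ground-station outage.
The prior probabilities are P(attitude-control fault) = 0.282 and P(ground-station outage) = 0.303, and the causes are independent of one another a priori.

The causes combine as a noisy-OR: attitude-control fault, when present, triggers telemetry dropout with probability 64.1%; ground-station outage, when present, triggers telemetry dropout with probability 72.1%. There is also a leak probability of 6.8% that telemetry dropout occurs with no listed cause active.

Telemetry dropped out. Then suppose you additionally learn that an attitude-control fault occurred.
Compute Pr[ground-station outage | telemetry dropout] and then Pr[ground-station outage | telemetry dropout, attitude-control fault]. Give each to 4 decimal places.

Under noisy-OR, P(telemetry dropout | causes) = 1 − (1−0.068)·∏(1−qᵢ) over the active causes.
For the numerator, keep only ground-station outage=true terms: 0.160984 + 0.077470 = 0.238454
Normalizer over all consistent configurations: 0.068×0.718×0.697 + 0.739972×0.718×0.303 + 0.665412×0.282×0.697 + 0.90665×0.282×0.303 = 0.403273
Posterior = 0.238454 / 0.403273 ≈ 0.5913

With the extra evidence:
P(telemetry dropout | attitude-control fault) = 0.665412·0.697 + 0.90665·0.303 = 0.463792 + 0.274715 = 0.738507
The ground-station outage-present share is 0.90665·0.303 = 0.274715.
So P(ground-station outage | telemetry dropout, attitude-control fault) = 0.274715/0.738507 ≈ 0.3720.
— attitude-control fault explains away the evidence for ground-station outage.

Pr[ground-station outage | telemetry dropout] ≈ 0.5913; Pr[ground-station outage | telemetry dropout, attitude-control fault] ≈ 0.3720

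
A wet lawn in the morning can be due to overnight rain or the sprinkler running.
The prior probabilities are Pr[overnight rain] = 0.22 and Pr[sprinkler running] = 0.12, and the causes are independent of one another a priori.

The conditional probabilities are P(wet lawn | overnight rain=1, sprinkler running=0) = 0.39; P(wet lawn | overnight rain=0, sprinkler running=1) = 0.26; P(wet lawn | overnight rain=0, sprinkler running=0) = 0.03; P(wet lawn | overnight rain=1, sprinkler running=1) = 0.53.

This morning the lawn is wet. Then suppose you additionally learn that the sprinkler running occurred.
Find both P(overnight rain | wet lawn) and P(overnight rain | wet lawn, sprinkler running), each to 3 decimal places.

P(wet lawn) = 0.03·0.78·0.88 + 0.26·0.78·0.12 + 0.39·0.22·0.88 + 0.53·0.22·0.12 = 0.020592 + 0.024336 + 0.075504 + 0.013992 = 0.134424
The overnight rain-present share is 0.075504 + 0.013992 = 0.089496.
So P(overnight rain | wet lawn) = 0.089496/0.134424 ≈ 0.666.

With the extra evidence:
Numerator (weight on configurations with overnight rain): 0.53*0.22 = 0.116600
The normalizing constant is 0.26*0.78 + 0.53*0.22 = 0.319400
Posterior = 0.116600 / 0.319400 ≈ 0.365
The drop from 0.666 to 0.365 is the explaining-away (discounting) effect.

P(overnight rain | wet lawn) ≈ 0.666; P(overnight rain | wet lawn, sprinkler running) ≈ 0.365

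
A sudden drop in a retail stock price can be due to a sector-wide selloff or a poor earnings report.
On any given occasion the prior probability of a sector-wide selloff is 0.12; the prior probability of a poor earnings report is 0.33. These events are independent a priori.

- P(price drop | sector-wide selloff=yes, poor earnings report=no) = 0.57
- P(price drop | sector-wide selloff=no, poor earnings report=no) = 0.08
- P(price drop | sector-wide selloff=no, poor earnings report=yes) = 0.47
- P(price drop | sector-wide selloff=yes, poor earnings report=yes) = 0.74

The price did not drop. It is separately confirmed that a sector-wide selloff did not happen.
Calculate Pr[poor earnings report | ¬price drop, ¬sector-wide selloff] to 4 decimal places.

P(¬price drop | ¬sector-wide selloff) = 0.92·0.67 + 0.53·0.33 = 0.616400 + 0.174900 = 0.791300
The poor earnings report-present share is 0.53·0.33 = 0.174900.
P(poor earnings report | ¬price drop, ¬sector-wide selloff) = 0.174900 / 0.791300 ≈ 0.2210

Pr[poor earnings report | ¬price drop, ¬sector-wide selloff] ≈ 0.2210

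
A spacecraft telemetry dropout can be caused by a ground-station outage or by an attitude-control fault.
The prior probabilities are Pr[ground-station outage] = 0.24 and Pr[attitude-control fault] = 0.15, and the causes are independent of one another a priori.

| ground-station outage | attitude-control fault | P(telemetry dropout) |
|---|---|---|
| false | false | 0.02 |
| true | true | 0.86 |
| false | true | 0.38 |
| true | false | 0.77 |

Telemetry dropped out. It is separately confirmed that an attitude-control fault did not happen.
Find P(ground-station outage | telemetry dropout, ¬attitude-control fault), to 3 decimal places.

P(telemetry dropout | ¬attitude-control fault) = 0.02×0.76 + 0.77×0.24 = 0.015200 + 0.184800 = 0.200000
Restricting to configurations with ground-station outage present: 0.77×0.24 = 0.184800.
So P(ground-station outage | telemetry dropout, ¬attitude-control fault) = 0.184800/0.200000 ≈ 0.924.

P(ground-station outage | telemetry dropout, ¬attitude-control fault) ≈ 0.924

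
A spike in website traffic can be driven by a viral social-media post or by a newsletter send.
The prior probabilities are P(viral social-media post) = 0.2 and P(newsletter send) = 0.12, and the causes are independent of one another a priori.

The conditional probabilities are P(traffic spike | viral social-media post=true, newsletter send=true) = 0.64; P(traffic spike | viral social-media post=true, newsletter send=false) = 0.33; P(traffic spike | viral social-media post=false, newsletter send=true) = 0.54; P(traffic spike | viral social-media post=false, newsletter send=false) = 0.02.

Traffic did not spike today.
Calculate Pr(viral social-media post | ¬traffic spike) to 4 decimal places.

Pr(viral social-media post | ¬traffic spike) ≈ 0.1471

P(¬traffic spike) = 0.98×0.8×0.88 + 0.46×0.8×0.12 + 0.67×0.2×0.88 + 0.36×0.2×0.12 = 0.689920 + 0.044160 + 0.117920 + 0.008640 = 0.860640
Restricting to configurations with viral social-media post present: 0.117920 + 0.008640 = 0.126560.
Hence the posterior is 0.126560/0.860640 ≈ 0.1471.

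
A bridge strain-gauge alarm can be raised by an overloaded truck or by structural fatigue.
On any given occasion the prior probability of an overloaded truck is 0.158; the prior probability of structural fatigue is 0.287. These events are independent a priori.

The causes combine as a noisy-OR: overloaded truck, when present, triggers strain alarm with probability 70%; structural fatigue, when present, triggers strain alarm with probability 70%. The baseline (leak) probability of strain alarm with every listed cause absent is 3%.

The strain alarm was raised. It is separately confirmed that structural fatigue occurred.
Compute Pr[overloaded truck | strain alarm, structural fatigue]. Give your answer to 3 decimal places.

Pr[overloaded truck | strain alarm, structural fatigue] ≈ 0.195

Under noisy-OR, P(strain alarm | causes) = 1 − (1−0.03)·∏(1−qᵢ) over the active causes.
P(strain alarm | structural fatigue) = 0.709*0.842 + 0.9127*0.158 = 0.596978 + 0.144207 = 0.741185
The overloaded truck-present share is 0.9127*0.158 = 0.144207.
So P(overloaded truck | strain alarm, structural fatigue) = 0.144207/0.741185 ≈ 0.195.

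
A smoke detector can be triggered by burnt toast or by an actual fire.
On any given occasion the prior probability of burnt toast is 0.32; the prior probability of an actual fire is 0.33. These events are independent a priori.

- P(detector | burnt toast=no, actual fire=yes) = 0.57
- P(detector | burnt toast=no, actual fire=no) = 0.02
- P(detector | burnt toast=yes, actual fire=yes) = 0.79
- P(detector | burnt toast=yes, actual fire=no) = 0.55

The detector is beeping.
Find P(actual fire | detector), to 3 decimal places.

P(actual fire | detector) ≈ 0.625

By total probability over the 4 (burnt toast, actual fire) configurations:
  P(detector) = 0.02*0.68*0.67 + 0.57*0.68*0.33 + 0.55*0.32*0.67 + 0.79*0.32*0.33
        = 0.009112 + 0.127908 + 0.117920 + 0.083424 = 0.338364
Keeping only the actual fire-present terms gives 0.211332, so
  P(actual fire | detector) = 0.211332 / 0.338364 ≈ 0.625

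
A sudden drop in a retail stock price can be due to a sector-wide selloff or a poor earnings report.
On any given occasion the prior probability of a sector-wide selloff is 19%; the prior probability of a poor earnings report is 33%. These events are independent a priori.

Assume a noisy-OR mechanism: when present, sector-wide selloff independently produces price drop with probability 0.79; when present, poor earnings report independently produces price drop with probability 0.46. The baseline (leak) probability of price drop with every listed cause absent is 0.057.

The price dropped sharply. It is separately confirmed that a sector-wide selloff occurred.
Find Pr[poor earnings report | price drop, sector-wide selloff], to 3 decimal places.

Under noisy-OR, P(price drop | causes) = 1 − (1−0.057)·∏(1−qᵢ) over the active causes.
By total probability over both values of poor earnings report:
  P(price drop | sector-wide selloff) = 0.80197×0.67 + 0.893064×0.33
        = 0.537320 + 0.294711 = 0.832031
The terms with poor earnings report present sum to 0.294711, so
  P(poor earnings report | price drop, sector-wide selloff) = 0.294711 / 0.832031 ≈ 0.354

Pr[poor earnings report | price drop, sector-wide selloff] ≈ 0.354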